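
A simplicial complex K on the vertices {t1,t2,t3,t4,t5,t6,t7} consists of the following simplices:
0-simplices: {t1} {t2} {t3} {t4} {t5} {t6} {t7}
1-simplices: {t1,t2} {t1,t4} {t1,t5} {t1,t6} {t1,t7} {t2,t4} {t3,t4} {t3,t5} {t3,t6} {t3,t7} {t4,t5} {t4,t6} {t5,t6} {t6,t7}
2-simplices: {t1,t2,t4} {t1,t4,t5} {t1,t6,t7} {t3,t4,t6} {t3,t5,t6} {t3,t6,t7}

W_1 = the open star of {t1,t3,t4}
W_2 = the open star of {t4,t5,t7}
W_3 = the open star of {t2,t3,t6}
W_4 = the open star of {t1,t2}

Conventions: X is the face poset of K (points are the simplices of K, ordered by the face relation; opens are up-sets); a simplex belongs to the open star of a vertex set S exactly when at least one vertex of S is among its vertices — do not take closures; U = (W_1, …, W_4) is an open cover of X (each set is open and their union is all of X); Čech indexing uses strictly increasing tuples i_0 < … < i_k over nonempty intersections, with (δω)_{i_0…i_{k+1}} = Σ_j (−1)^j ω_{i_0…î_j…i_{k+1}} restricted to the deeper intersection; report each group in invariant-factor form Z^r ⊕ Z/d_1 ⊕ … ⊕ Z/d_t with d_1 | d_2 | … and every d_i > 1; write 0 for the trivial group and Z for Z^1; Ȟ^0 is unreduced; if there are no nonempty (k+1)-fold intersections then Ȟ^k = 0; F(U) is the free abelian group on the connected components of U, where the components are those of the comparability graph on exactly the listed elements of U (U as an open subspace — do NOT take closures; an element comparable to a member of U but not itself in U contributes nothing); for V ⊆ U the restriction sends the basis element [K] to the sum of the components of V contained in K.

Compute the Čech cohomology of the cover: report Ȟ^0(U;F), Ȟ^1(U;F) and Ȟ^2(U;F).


Ȟ^0 ≅ Z, Ȟ^1 ≅ Z^2, Ȟ^2 ≅ 0

intersection data:
  W1={{t1},{t3},{t4},{t1,t2},{t1,t4},{t1,t5},{t1,t6},{t1,t7},{t2,t4},{t3,t4},{t3,t5},{t3,t6},{t3,t7},{t4,t5},{t4,t6},{t1,t2,t4},{t1,t4,t5},{t1,t6,t7},{t3,t4,t6},{t3,t5,t6},{t3,t6,t7}} W2={{t4},{t5},{t7},{t1,t4},{t1,t5},{t1,t7},{t2,t4},{t3,t4},{t3,t5},{t3,t7},{t4,t5},{t4,t6},{t5,t6},{t6,t7},{t1,t2,t4},{t1,t4,t5},{t1,t6,t7},{t3,t4,t6},{t3,t5,t6},{t3,t6,t7}} W3={{t2},{t3},{t6},{t1,t2},{t1,t6},{t2,t4},{t3,t4},{t3,t5},{t3,t6},{t3,t7},{t4,t6},{t5,t6},{t6,t7},{t1,t2,t4},{t1,t6,t7},{t3,t4,t6},{t3,t5,t6},{t3,t6,t7}} W4={{t1},{t2},{t1,t2},{t1,t4},{t1,t5},{t1,t6},{t1,t7},{t2,t4},{t1,t2,t4},{t1,t4,t5},{t1,t6,t7}}
  W12={{t4},{t1,t4},{t1,t5},{t1,t7},{t2,t4},{t3,t4},{t3,t5},{t3,t7},{t4,t5},{t4,t6},{t1,t2,t4},{t1,t4,t5},{t1,t6,t7},{t3,t4,t6},{t3,t5,t6},{t3,t6,t7}} W13={{t3},{t1,t2},{t1,t6},{t2,t4},{t3,t4},{t3,t5},{t3,t6},{t3,t7},{t4,t6},{t1,t2,t4},{t1,t6,t7},{t3,t4,t6},{t3,t5,t6},{t3,t6,t7}} W14={{t1},{t1,t2},{t1,t4},{t1,t5},{t1,t6},{t1,t7},{t2,t4},{t1,t2,t4},{t1,t4,t5},{t1,t6,t7}} W23={{t2,t4},{t3,t4},{t3,t5},{t3,t7},{t4,t6},{t5,t6},{t6,t7},{t1,t2,t4},{t1,t6,t7},{t3,t4,t6},{t3,t5,t6},{t3,t6,t7}} W24={{t1,t4},{t1,t5},{t1,t7},{t2,t4},{t1,t2,t4},{t1,t4,t5},{t1,t6,t7}} W34={{t2},{t1,t2},{t1,t6},{t2,t4},{t1,t2,t4},{t1,t6,t7}}
  W123={{t2,t4},{t3,t4},{t3,t5},{t3,t7},{t4,t6},{t1,t2,t4},{t1,t6,t7},{t3,t4,t6},{t3,t5,t6},{t3,t6,t7}} W124={{t1,t4},{t1,t5},{t1,t7},{t2,t4},{t1,t2,t4},{t1,t4,t5},{t1,t6,t7}} W134={{t1,t2},{t1,t6},{t2,t4},{t1,t2,t4},{t1,t6,t7}} W234={{t2,t4},{t1,t2,t4},{t1,t6,t7}}
  W1234={{t2,t4},{t1,t2,t4},{t1,t6,t7}}
components per intersection:
  W1: {{t1},{t3},{t4},{t1,t2},{t1,t4},{t1,t5},{t1,t6},{t1,t7},{t2,t4},{t3,t4},{t3,t5},{t3,t6},{t3,t7},{t4,t5},{t4,t6},{t1,t2,t4},{t1,t4,t5},{t1,t6,t7},{t3,t4,t6},{t3,t5,t6},{t3,t6,t7}}
  W2: {{t4},{t5},{t1,t4},{t1,t5},{t2,t4},{t3,t4},{t3,t5},{t4,t5},{t4,t6},{t5,t6},{t1,t2,t4},{t1,t4,t5},{t3,t4,t6},{t3,t5,t6}} {{t7},{t1,t7},{t3,t7},{t6,t7},{t1,t6,t7},{t3,t6,t7}}
  W3: {{t2},{t1,t2},{t2,t4},{t1,t2,t4}} {{t3},{t6},{t1,t6},{t3,t4},{t3,t5},{t3,t6},{t3,t7},{t4,t6},{t5,t6},{t6,t7},{t1,t6,t7},{t3,t4,t6},{t3,t5,t6},{t3,t6,t7}}
  W4: {{t1},{t2},{t1,t2},{t1,t4},{t1,t5},{t1,t6},{t1,t7},{t2,t4},{t1,t2,t4},{t1,t4,t5},{t1,t6,t7}}
  W12: {{t4},{t1,t4},{t1,t5},{t2,t4},{t3,t4},{t4,t5},{t4,t6},{t1,t2,t4},{t1,t4,t5},{t3,t4,t6}} {{t1,t7},{t1,t6,t7}} {{t3,t5},{t3,t5,t6}} {{t3,t7},{t3,t6,t7}}
  W13: {{t3},{t3,t4},{t3,t5},{t3,t6},{t3,t7},{t4,t6},{t3,t4,t6},{t3,t5,t6},{t3,t6,t7}} {{t1,t2},{t2,t4},{t1,t2,t4}} {{t1,t6},{t1,t6,t7}}
  W14: {{t1},{t1,t2},{t1,t4},{t1,t5},{t1,t6},{t1,t7},{t2,t4},{t1,t2,t4},{t1,t4,t5},{t1,t6,t7}}
  W23: {{t2,t4},{t1,t2,t4}} {{t3,t4},{t4,t6},{t3,t4,t6}} {{t3,t5},{t5,t6},{t3,t5,t6}} {{t3,t7},{t6,t7},{t1,t6,t7},{t3,t6,t7}}
  W24: {{t1,t4},{t1,t5},{t2,t4},{t1,t2,t4},{t1,t4,t5}} {{t1,t7},{t1,t6,t7}}
  W34: {{t2},{t1,t2},{t2,t4},{t1,t2,t4}} {{t1,t6},{t1,t6,t7}}
  W123: {{t2,t4},{t1,t2,t4}} {{t3,t4},{t4,t6},{t3,t4,t6}} {{t3,t5},{t3,t5,t6}} {{t3,t7},{t3,t6,t7}} {{t1,t6,t7}}
  W124: {{t1,t4},{t1,t5},{t2,t4},{t1,t2,t4},{t1,t4,t5}} {{t1,t7},{t1,t6,t7}}
  W134: {{t1,t2},{t2,t4},{t1,t2,t4}} {{t1,t6},{t1,t6,t7}}
  W234: {{t2,t4},{t1,t2,t4}} {{t1,t6,t7}}
  W1234: {{t2,t4},{t1,t2,t4}} {{t1,t6,t7}}
C dims 6,16,11,2; δ0: rk 5, SNF 1^5; δ1: rk 9, SNF 1^9; δ2: rk 2, SNF 1^2
Ȟ^0 = (6 − 5) − 0 = 1, so Ȟ^0 ≅ Z
Ȟ^1 = (16 − 9) − 5 = 2, so Ȟ^1 ≅ Z^2
Ȟ^2 = (11 − 2) − 9 = 0, so Ȟ^2 ≅ 0


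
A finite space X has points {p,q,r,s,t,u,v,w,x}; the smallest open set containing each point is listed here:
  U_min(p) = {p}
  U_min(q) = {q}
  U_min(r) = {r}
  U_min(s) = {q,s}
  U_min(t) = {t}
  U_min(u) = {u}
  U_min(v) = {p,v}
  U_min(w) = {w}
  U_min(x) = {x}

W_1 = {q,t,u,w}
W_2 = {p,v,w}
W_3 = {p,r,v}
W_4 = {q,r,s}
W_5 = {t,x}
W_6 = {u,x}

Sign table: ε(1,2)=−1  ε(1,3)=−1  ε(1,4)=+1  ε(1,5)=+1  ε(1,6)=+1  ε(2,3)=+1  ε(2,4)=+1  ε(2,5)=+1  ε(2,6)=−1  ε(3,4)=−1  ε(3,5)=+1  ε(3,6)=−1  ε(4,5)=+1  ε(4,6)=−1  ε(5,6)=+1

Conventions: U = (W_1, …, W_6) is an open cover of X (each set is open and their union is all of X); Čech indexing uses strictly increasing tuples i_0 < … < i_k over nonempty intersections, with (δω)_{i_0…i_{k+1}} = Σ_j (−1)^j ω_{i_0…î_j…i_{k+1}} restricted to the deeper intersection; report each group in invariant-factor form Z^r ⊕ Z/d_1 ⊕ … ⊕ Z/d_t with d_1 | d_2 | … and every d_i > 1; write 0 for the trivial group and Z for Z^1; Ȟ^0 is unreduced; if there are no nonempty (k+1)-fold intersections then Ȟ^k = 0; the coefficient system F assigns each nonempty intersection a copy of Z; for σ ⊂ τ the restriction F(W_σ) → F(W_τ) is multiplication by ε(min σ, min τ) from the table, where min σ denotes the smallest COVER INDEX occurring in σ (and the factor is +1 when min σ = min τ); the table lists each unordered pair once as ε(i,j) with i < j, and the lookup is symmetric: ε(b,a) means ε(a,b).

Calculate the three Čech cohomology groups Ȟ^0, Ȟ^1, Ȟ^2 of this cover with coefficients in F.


nerve of the cover:
  W12={w} W14={q} W15={t} W16={u} W23={p,v} W34={r} W56={x}
C dims 6,7; δ0: rk 5, SNF 1^5
Ȟ^0 = (6 − 5) − 0 = 1, so Ȟ^0 ≅ Z
Ȟ^1 = (7 − 0) − 5 = 2, so Ȟ^1 ≅ Z^2
Ȟ^2 = (0 − 0) − 0 = 0, so Ȟ^2 ≅ 0

Ȟ^0 = Z, Ȟ^1 = Z^2, Ȟ^2 = 0


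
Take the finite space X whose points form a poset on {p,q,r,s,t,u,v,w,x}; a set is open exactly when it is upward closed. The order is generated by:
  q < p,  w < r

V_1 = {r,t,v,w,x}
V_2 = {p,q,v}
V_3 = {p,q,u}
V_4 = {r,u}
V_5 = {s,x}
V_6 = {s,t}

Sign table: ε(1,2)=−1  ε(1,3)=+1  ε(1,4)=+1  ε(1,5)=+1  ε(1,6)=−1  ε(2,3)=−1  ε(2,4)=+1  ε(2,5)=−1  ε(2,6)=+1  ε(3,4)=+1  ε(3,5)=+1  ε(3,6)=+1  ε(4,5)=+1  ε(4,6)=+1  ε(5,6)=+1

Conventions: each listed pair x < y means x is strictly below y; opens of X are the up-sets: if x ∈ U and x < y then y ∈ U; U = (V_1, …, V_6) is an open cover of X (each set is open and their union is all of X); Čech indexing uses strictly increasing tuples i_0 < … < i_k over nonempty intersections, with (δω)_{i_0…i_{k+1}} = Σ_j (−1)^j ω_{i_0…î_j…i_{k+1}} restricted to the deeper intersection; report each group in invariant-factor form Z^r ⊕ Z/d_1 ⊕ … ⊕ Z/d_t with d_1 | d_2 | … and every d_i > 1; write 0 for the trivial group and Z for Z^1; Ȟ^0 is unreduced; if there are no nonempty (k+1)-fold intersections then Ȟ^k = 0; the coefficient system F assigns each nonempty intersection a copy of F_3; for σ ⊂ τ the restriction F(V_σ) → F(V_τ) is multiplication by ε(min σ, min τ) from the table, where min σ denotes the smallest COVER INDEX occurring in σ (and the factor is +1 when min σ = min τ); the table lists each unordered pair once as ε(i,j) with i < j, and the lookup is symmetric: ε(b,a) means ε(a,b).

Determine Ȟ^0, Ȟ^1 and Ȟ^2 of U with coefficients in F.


nerve simplices:
  V12={v} V14={r} V15={x} V16={t} V23={p,q} V34={u} V56={s}
C dims 6,7; δ0: rk_F3 6
degree 0: 6−6−0 = 0 → Ȟ^0 ≅ 0
degree 1: 7−0−6 = 1 → Ȟ^1 ≅ Z/3
degree 2: 0−0−0 = 0 → Ȟ^2 ≅ 0

Ȟ^0(U;F) ≅ 0, Ȟ^1(U;F) ≅ Z/3 and Ȟ^2(U;F) ≅ 0


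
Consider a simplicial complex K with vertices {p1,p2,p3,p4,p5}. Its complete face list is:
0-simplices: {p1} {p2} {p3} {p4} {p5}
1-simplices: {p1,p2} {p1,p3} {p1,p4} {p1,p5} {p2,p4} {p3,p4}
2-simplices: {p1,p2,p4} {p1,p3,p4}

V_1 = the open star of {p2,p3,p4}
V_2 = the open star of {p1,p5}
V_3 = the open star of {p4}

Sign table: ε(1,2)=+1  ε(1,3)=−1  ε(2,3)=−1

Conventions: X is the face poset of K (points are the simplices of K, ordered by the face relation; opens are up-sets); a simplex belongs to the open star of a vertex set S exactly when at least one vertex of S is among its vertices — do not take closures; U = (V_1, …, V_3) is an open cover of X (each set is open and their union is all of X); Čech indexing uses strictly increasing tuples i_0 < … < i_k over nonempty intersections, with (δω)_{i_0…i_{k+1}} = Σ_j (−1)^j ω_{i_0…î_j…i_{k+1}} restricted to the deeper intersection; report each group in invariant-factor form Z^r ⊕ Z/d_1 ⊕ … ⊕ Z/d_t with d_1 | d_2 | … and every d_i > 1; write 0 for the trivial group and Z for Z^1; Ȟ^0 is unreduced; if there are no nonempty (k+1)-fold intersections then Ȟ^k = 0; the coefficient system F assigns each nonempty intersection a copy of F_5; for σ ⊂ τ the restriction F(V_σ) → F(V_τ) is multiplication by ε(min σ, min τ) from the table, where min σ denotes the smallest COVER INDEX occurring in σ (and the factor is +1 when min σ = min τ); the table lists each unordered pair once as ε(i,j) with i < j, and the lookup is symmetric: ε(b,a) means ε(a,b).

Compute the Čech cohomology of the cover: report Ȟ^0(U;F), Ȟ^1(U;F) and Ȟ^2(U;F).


nonempty overlaps:
  V1={{p2},{p3},{p4},{p1,p2},{p1,p3},{p1,p4},{p2,p4},{p3,p4},{p1,p2,p4},{p1,p3,p4}} V2={{p1},{p5},{p1,p2},{p1,p3},{p1,p4},{p1,p5},{p1,p2,p4},{p1,p3,p4}} V3={{p4},{p1,p4},{p2,p4},{p3,p4},{p1,p2,p4},{p1,p3,p4}}
  V12={{p1,p2},{p1,p3},{p1,p4},{p1,p2,p4},{p1,p3,p4}} V13={{p4},{p1,p4},{p2,p4},{p3,p4},{p1,p2,p4},{p1,p3,p4}} V23={{p1,p4},{p1,p2,p4},{p1,p3,p4}}
  V123={{p1,p4},{p1,p2,p4},{p1,p3,p4}}
C dims 3,3,1; δ0: rk_F5 2; δ1: rk_F5 1
degree 0: 3−2−0 = 1 → Ȟ^0 ≅ Z/5
degree 1: 3−1−2 = 0 → Ȟ^1 ≅ 0
degree 2: 1−0−1 = 0 → Ȟ^2 ≅ 0

Ȟ^0 = Z/5; Ȟ^1 = 0; Ȟ^2 = 0


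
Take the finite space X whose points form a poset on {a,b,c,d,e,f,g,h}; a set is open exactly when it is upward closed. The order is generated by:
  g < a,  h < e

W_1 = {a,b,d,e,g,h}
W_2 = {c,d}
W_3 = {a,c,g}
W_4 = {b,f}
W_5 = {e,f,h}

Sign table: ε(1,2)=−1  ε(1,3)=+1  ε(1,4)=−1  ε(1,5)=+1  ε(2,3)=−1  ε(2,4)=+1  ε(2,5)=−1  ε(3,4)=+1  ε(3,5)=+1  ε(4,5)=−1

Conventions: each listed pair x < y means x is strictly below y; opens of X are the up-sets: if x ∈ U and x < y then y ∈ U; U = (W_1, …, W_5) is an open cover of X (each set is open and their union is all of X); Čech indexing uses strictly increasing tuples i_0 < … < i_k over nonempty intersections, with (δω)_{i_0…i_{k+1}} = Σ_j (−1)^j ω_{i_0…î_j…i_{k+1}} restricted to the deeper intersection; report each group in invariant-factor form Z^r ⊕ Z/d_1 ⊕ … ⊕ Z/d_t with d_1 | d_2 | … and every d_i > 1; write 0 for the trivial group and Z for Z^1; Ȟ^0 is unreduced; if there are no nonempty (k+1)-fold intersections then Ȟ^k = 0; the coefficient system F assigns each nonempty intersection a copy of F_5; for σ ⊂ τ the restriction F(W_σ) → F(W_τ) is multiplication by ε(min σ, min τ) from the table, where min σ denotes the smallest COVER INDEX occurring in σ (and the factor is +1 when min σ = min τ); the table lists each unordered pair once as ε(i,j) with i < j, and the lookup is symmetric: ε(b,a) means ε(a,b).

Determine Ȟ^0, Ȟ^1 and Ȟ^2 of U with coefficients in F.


Ȟ^0 = Z/5,  Ȟ^1 = Z/5 ⊕ Z/5,  Ȟ^2 = 0

nerve simplices:
  W12={d} W13={a,g} W14={b} W15={e,h} W23={c} W45={f}
C dims 5,6; δ0: rk_F5 4
degree 0: 5−4−0 = 1 → Ȟ^0 ≅ Z/5
degree 1: 6−0−4 = 2 → Ȟ^1 ≅ Z/5 ⊕ Z/5
degree 2: 0−0−0 = 0 → Ȟ^2 ≅ 0


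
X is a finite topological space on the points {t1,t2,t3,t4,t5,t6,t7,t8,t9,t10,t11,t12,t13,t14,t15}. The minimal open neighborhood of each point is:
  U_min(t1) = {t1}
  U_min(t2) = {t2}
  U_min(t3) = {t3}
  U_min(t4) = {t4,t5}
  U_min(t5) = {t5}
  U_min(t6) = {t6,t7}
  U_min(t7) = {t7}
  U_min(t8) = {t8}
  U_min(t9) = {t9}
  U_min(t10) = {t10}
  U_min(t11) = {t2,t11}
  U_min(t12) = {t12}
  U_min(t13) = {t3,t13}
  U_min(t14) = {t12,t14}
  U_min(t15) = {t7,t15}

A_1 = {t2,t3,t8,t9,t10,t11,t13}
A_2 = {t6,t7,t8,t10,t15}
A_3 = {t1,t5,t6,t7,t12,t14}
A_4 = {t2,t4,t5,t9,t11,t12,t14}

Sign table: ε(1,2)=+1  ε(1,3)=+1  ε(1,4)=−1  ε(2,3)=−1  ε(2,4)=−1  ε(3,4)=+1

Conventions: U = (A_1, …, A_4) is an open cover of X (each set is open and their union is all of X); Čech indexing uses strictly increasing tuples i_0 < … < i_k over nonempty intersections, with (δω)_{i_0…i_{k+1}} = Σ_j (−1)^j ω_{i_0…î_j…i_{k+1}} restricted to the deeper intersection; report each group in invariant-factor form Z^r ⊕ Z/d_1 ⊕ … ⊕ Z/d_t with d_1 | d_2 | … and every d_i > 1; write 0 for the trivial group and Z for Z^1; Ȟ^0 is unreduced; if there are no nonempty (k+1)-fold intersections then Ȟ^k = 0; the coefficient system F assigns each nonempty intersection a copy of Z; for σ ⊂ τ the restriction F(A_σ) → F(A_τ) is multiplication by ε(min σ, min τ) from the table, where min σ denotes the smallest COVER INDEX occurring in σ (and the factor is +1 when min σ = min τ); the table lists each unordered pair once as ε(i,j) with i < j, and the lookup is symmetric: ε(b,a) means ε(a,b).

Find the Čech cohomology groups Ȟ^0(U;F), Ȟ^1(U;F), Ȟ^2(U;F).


cover nerve:
  A12={t8,t10} A14={t2,t9,t11} A23={t6,t7} A34={t5,t12,t14}
C dims 4,4; δ0: rk 3, SNF 1^3
Ȟ^0: (4−3)−0=1 ⇒ Z
Ȟ^1: (4−0)−3=1 ⇒ Z
Ȟ^2: (0−0)−0=0 ⇒ 0

Ȟ^0 = Z; Ȟ^1 = Z; Ȟ^2 = 0


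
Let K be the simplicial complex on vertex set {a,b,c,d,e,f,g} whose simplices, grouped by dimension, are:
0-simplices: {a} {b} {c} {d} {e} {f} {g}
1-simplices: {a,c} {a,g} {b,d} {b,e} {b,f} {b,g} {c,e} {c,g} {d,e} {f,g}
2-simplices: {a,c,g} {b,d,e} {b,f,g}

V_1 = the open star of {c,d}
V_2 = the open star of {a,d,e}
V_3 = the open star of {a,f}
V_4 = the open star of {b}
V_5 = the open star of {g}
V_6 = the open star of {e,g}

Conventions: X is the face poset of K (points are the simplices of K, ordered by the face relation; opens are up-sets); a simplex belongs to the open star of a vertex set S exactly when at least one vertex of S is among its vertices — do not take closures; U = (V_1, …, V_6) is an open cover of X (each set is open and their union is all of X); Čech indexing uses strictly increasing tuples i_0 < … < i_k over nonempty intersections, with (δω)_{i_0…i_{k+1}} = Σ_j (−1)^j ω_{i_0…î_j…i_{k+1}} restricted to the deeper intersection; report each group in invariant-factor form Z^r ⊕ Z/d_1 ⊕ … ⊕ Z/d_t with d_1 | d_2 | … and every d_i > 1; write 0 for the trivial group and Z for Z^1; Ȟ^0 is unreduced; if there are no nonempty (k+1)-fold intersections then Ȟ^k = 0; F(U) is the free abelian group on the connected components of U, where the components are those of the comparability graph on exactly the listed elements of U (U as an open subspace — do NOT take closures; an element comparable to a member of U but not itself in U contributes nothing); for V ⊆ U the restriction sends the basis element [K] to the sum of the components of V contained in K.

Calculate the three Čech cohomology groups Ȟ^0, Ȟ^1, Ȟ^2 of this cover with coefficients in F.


Ȟ^0 ≅ Z, Ȟ^1 ≅ Z and Ȟ^2 ≅ 0

intersection data:
  V1={{c},{d},{a,c},{b,d},{c,e},{c,g},{d,e},{a,c,g},{b,d,e}} V2={{a},{d},{e},{a,c},{a,g},{b,d},{b,e},{c,e},{d,e},{a,c,g},{b,d,e}} V3={{a},{f},{a,c},{a,g},{b,f},{f,g},{a,c,g},{b,f,g}} V4={{b},{b,d},{b,e},{b,f},{b,g},{b,d,e},{b,f,g}} V5={{g},{a,g},{b,g},{c,g},{f,g},{a,c,g},{b,f,g}} V6={{e},{g},{a,g},{b,e},{b,g},{c,e},{c,g},{d,e},{f,g},{a,c,g},{b,d,e},{b,f,g}}
  V12={{d},{a,c},{b,d},{c,e},{d,e},{a,c,g},{b,d,e}} V13={{a,c},{a,c,g}} V14={{b,d},{b,d,e}} V15={{c,g},{a,c,g}} V16={{c,e},{c,g},{d,e},{a,c,g},{b,d,e}} V23={{a},{a,c},{a,g},{a,c,g}} V24={{b,d},{b,e},{b,d,e}} V25={{a,g},{a,c,g}} V26={{e},{a,g},{b,e},{c,e},{d,e},{a,c,g},{b,d,e}} V34={{b,f},{b,f,g}} V35={{a,g},{f,g},{a,c,g},{b,f,g}} V36={{a,g},{f,g},{a,c,g},{b,f,g}} V45={{b,g},{b,f,g}} V46={{b,e},{b,g},{b,d,e},{b,f,g}} V56={{g},{a,g},{b,g},{c,g},{f,g},{a,c,g},{b,f,g}}
  V123={{a,c},{a,c,g}} V124={{b,d},{b,d,e}} V125={{a,c,g}} V126={{c,e},{d,e},{a,c,g},{b,d,e}} V135={{a,c,g}} V136={{a,c,g}} V146={{b,d,e}} V156={{c,g},{a,c,g}} V235={{a,g},{a,c,g}} V236={{a,g},{a,c,g}} V246={{b,e},{b,d,e}} V256={{a,g},{a,c,g}} V345={{b,f,g}} V346={{b,f,g}} V356={{a,g},{f,g},{a,c,g},{b,f,g}} V456={{b,g},{b,f,g}}
  V1235={{a,c,g}} V1236={{a,c,g}} V1246={{b,d,e}} V1256={{a,c,g}} V1356={{a,c,g}} V2356={{a,g},{a,c,g}} V3456={{b,f,g}}
  V12356={{a,c,g}}
components per intersection:
  V1: {{c},{a,c},{c,e},{c,g},{a,c,g}} {{d},{b,d},{d,e},{b,d,e}}
  V2: {{a},{a,c},{a,g},{a,c,g}} {{d},{e},{b,d},{b,e},{c,e},{d,e},{b,d,e}}
  V3: {{a},{a,c},{a,g},{a,c,g}} {{f},{b,f},{f,g},{b,f,g}}
  V4: {{b},{b,d},{b,e},{b,f},{b,g},{b,d,e},{b,f,g}}
  V5: {{g},{a,g},{b,g},{c,g},{f,g},{a,c,g},{b,f,g}}
  V6: {{e},{b,e},{c,e},{d,e},{b,d,e}} {{g},{a,g},{b,g},{c,g},{f,g},{a,c,g},{b,f,g}}
  V12: {{d},{b,d},{d,e},{b,d,e}} {{a,c},{a,c,g}} {{c,e}}
  V13: {{a,c},{a,c,g}}
  V14: {{b,d},{b,d,e}}
  V15: {{c,g},{a,c,g}}
  V16: {{c,e}} {{c,g},{a,c,g}} {{d,e},{b,d,e}}
  V23: {{a},{a,c},{a,g},{a,c,g}}
  V24: {{b,d},{b,e},{b,d,e}}
  V25: {{a,g},{a,c,g}}
  V26: {{e},{b,e},{c,e},{d,e},{b,d,e}} {{a,g},{a,c,g}}
  V34: {{b,f},{b,f,g}}
  V35: {{a,g},{a,c,g}} {{f,g},{b,f,g}}
  V36: {{a,g},{a,c,g}} {{f,g},{b,f,g}}
  V45: {{b,g},{b,f,g}}
  V46: {{b,e},{b,d,e}} {{b,g},{b,f,g}}
  V56: {{g},{a,g},{b,g},{c,g},{f,g},{a,c,g},{b,f,g}}
  V123: {{a,c},{a,c,g}}
  V124: {{b,d},{b,d,e}}
  V125: {{a,c,g}}
  V126: {{c,e}} {{d,e},{b,d,e}} {{a,c,g}}
  V135: {{a,c,g}}
  V136: {{a,c,g}}
  V146: {{b,d,e}}
  V156: {{c,g},{a,c,g}}
  V235: {{a,g},{a,c,g}}
  V236: {{a,g},{a,c,g}}
  V246: {{b,e},{b,d,e}}
  V256: {{a,g},{a,c,g}}
  V345: {{b,f,g}}
  V346: {{b,f,g}}
  V356: {{a,g},{a,c,g}} {{f,g},{b,f,g}}
  V456: {{b,g},{b,f,g}}
  V1235: {{a,c,g}}
  V1236: {{a,c,g}}
  V1246: {{b,d,e}}
  V1256: {{a,c,g}}
  V1356: {{a,c,g}}
  V2356: {{a,g},{a,c,g}}
  V3456: {{b,f,g}}
  V12356: {{a,c,g}}
C dims 10,23,19,7; δ0: rk 9, SNF 1^9; δ1: rk 13, SNF 1^13; δ2: rk 6, SNF 1^6
Ȟ^0 = (10 − 9) − 0 = 1, so Ȟ^0 ≅ Z
Ȟ^1 = (23 − 13) − 9 = 1, so Ȟ^1 ≅ Z
Ȟ^2 = (19 − 6) − 13 = 0, so Ȟ^2 ≅ 0


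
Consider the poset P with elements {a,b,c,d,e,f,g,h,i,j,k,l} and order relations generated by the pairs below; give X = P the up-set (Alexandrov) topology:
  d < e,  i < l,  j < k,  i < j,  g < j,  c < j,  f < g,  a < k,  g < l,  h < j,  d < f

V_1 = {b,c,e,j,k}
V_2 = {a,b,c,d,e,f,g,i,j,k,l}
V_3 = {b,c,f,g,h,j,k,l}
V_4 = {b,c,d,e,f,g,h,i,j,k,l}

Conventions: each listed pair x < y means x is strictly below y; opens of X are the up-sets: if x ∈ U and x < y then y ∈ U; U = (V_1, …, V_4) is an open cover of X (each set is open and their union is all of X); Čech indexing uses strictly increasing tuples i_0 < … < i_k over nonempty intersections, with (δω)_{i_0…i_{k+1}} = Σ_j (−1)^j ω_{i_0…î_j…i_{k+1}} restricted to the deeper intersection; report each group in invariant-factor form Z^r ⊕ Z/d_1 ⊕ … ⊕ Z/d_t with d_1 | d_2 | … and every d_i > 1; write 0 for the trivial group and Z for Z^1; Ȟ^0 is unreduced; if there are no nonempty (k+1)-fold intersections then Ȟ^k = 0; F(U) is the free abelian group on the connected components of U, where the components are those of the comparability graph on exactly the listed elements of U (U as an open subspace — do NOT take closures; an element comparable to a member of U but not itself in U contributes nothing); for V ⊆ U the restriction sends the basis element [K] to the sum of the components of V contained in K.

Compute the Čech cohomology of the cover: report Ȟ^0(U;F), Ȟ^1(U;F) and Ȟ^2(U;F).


Ȟ^0 = Z^2, Ȟ^1 = 0, Ȟ^2 = 0

intersection data:
  V12={b,c,e,j,k} V13={b,c,j,k} V14={b,c,e,j,k} V23={b,c,f,g,j,k,l} V24={b,c,d,e,f,g,i,j,k,l} V34={b,c,f,g,h,j,k,l}
  V123={b,c,j,k} V124={b,c,e,j,k} V134={b,c,j,k} V234={b,c,f,g,j,k,l}
  V1234={b,c,j,k}
components per intersection:
  V1: {b} {c,j,k} {e}
  V2: {a,c,d,e,f,g,i,j,k,l} {b}
  V3: {b} {c,f,g,h,j,k,l}
  V4: {b} {c,d,e,f,g,h,i,j,k,l}
  V12: {b} {c,j,k} {e}
  V13: {b} {c,j,k}
  V14: {b} {c,j,k} {e}
  V23: {b} {c,f,g,j,k,l}
  V24: {b} {c,d,e,f,g,i,j,k,l}
  V34: {b} {c,f,g,h,j,k,l}
  V123: {b} {c,j,k}
  V124: {b} {c,j,k} {e}
  V134: {b} {c,j,k}
  V234: {b} {c,f,g,j,k,l}
  V1234: {b} {c,j,k}
C dims 9,14,9,2; δ0: rk 7, SNF 1^7; δ1: rk 7, SNF 1^7; δ2: rk 2, SNF 1^2
Ȟ^0 = (9 − 7) − 0 = 2, so Ȟ^0 ≅ Z^2
Ȟ^1 = (14 − 7) − 7 = 0, so Ȟ^1 ≅ 0
Ȟ^2 = (9 − 2) − 7 = 0, so Ȟ^2 ≅ 0


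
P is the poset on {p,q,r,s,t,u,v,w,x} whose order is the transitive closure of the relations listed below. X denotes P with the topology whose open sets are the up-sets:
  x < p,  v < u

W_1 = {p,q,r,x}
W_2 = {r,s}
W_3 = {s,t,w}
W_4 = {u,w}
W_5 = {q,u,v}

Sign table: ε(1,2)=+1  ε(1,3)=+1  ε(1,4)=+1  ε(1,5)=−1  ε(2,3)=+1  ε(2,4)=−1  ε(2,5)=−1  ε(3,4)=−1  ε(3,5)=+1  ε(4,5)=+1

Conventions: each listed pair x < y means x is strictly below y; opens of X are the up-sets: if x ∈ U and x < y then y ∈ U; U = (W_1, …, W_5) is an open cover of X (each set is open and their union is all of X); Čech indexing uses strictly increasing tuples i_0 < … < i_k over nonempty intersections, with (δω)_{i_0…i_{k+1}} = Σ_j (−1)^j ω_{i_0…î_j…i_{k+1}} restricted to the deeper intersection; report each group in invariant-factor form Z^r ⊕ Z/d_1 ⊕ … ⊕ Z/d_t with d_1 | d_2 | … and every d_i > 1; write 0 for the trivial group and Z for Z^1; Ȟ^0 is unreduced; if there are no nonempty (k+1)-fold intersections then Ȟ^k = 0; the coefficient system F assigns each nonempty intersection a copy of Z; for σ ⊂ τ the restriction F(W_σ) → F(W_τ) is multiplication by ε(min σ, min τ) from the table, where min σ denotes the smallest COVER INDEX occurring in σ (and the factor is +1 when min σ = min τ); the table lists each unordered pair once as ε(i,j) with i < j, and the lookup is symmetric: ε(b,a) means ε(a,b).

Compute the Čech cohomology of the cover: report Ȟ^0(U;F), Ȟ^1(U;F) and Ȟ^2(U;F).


Ȟ^0(U;F) ≅ Z, Ȟ^1(U;F) ≅ Z, Ȟ^2(U;F) ≅ 0

cover nerve:
  W12={r} W15={q} W23={s} W34={w} W45={u}
C dims 5,5; δ0: rk 4, SNF 1^4
Ȟ^0: (5−4)−0=1 ⇒ Z
Ȟ^1: (5−0)−4=1 ⇒ Z
Ȟ^2: (0−0)−0=0 ⇒ 0


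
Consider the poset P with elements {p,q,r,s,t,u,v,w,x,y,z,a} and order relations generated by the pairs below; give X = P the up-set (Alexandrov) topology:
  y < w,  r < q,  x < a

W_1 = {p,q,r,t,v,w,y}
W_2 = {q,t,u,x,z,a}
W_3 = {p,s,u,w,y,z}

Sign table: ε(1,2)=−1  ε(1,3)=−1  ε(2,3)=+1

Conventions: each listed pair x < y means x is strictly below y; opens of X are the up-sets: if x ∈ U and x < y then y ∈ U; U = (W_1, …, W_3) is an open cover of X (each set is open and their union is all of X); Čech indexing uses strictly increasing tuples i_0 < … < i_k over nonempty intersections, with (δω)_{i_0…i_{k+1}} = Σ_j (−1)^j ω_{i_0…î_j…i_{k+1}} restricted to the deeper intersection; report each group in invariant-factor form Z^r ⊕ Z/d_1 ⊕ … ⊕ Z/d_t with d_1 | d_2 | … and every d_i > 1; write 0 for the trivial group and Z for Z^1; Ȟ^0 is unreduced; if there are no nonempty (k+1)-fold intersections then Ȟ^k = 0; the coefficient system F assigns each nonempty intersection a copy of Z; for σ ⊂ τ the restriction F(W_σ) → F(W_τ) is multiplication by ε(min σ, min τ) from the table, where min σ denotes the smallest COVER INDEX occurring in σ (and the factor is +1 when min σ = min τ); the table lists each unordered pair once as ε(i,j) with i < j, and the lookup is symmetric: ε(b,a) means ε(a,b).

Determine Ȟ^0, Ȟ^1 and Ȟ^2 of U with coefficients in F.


Ȟ^0 = Z; Ȟ^1 = Z; Ȟ^2 = 0

cover nerve:
  W12={q,t} W13={p,w,y} W23={u,z}
C dims 3,3; δ0: rk 2, SNF 1^2
Ȟ^0: (3−2)−0=1 ⇒ Z
Ȟ^1: (3−0)−2=1 ⇒ Z
Ȟ^2: (0−0)−0=0 ⇒ 0


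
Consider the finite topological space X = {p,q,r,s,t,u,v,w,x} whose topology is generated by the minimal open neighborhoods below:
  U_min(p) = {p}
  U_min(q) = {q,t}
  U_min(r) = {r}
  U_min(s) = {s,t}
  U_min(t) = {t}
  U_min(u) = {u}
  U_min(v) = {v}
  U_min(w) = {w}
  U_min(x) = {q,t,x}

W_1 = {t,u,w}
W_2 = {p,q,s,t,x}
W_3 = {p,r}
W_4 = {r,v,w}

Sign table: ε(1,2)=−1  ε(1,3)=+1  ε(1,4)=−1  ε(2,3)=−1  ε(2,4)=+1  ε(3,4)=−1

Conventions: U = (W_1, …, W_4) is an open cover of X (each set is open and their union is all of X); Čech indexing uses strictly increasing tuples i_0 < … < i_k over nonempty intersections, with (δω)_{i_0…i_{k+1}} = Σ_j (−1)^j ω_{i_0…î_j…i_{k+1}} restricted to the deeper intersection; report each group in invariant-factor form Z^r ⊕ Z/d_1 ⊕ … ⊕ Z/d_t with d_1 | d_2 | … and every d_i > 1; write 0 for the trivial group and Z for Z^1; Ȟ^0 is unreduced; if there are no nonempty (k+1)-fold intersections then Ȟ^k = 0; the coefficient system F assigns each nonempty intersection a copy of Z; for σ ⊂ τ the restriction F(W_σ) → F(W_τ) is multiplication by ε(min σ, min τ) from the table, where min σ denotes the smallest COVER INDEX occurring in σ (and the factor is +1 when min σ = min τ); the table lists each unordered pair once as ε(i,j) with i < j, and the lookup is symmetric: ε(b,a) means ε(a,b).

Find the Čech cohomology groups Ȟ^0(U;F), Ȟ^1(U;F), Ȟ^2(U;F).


cover nerve:
  W12={t} W14={w} W23={p} W34={r}
C dims 4,4; δ0: rk 3, SNF 1^3
Ȟ^0: (4−3)−0=1 ⇒ Z
Ȟ^1: (4−0)−3=1 ⇒ Z
Ȟ^2: (0−0)−0=0 ⇒ 0

Ȟ^0(U;F) ≅ Z, Ȟ^1(U;F) ≅ Z and Ȟ^2(U;F) ≅ 0


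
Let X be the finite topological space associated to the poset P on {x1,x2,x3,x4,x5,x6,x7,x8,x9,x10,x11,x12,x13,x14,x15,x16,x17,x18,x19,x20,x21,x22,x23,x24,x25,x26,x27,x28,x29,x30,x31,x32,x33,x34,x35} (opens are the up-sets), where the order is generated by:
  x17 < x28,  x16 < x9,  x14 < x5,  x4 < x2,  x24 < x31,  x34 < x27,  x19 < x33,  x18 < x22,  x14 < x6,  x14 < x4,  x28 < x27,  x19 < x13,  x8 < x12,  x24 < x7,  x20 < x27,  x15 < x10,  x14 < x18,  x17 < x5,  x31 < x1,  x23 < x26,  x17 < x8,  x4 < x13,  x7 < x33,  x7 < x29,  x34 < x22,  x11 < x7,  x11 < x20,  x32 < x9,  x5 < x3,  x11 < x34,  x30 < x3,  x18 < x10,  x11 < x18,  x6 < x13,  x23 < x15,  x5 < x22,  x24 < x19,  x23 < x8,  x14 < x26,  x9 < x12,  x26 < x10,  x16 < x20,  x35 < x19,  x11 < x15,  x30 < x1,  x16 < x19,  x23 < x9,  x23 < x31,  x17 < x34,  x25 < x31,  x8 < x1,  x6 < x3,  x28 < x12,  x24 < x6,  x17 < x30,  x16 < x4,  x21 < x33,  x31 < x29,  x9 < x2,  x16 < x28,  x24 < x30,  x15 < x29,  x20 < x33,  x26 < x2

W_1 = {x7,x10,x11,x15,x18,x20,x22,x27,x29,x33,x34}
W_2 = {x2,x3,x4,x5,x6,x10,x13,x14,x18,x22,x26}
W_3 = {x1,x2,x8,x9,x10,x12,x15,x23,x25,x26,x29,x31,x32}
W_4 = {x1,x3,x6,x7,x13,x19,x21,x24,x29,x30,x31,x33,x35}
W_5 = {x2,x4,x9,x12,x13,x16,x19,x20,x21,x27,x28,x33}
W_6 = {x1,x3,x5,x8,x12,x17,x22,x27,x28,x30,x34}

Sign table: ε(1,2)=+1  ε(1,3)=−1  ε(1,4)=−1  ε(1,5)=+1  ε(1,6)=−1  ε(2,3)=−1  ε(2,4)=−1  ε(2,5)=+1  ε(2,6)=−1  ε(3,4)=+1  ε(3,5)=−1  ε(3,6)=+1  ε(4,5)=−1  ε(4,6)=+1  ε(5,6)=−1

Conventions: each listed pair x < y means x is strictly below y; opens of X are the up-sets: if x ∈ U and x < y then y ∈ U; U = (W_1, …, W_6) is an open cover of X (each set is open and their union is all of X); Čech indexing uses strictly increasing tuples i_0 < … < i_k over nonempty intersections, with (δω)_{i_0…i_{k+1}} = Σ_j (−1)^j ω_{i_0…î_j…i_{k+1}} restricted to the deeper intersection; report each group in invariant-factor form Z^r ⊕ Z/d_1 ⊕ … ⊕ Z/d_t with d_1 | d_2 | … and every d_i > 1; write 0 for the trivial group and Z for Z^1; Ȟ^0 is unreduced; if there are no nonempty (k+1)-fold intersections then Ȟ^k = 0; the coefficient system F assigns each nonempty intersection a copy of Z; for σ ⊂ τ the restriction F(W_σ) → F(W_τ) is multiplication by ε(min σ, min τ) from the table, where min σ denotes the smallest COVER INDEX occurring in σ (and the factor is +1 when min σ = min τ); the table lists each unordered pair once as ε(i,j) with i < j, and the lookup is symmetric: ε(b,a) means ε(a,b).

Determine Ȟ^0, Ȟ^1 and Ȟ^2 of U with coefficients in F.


Ȟ^0(U;F) ≅ Z,  Ȟ^1(U;F) ≅ 0,  Ȟ^2(U;F) ≅ Z/2

nonempty intersections:
  W12={x10,x18,x22} W13={x10,x15,x29} W14={x7,x29,x33} W15={x20,x27,x33} W16={x22,x27,x34} W23={x2,x10,x26} W24={x3,x6,x13} W25={x2,x4,x13} W26={x3,x5,x22} W34={x1,x29,x31} W35={x2,x9,x12} W36={x1,x8,x12} W45={x13,x19,x21,x33} W46={x1,x3,x30} W56={x12,x27,x28}
  W123={x10} W126={x22} W134={x29} W145={x33} W156={x27} W235={x2} W245={x13} W246={x3} W346={x1} W356={x12}
C dims 6,15,10; δ0: rk 5, SNF 1^5; δ1: rk 10, SNF 1^9·2
Ȟ^0: (6−5)−0=1 ⇒ Z
Ȟ^1: (15−10)−5=0 ⇒ 0
Ȟ^2: (10−0)−10=0 plus torsion [2] ⇒ Z/2


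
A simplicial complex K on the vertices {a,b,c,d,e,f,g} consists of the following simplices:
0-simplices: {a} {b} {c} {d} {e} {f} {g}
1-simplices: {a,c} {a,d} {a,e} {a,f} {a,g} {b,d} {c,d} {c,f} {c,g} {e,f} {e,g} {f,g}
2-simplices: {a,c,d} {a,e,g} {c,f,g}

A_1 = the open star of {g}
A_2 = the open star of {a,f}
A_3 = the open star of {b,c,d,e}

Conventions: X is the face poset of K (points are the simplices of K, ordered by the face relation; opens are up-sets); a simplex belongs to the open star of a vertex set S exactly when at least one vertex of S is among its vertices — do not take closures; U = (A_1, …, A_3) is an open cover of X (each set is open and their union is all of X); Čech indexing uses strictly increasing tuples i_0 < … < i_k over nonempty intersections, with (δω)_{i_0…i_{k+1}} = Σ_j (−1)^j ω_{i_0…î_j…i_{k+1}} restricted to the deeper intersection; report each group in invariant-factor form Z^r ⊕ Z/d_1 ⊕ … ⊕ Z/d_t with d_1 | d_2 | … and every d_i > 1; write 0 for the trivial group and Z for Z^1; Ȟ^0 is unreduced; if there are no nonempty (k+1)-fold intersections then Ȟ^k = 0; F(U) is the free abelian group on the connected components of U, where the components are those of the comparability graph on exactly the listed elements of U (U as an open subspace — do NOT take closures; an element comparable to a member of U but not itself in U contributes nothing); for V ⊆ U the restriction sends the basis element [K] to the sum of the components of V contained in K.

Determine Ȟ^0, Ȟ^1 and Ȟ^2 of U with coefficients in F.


Ȟ^0 ≅ Z, Ȟ^1 ≅ Z^3, Ȟ^2 ≅ 0

nonempty intersections:
  A1={{g},{a,g},{c,g},{e,g},{f,g},{a,e,g},{c,f,g}} A2={{a},{f},{a,c},{a,d},{a,e},{a,f},{a,g},{c,f},{e,f},{f,g},{a,c,d},{a,e,g},{c,f,g}} A3={{b},{c},{d},{e},{a,c},{a,d},{a,e},{b,d},{c,d},{c,f},{c,g},{e,f},{e,g},{a,c,d},{a,e,g},{c,f,g}}
  A12={{a,g},{f,g},{a,e,g},{c,f,g}} A13={{c,g},{e,g},{a,e,g},{c,f,g}} A23={{a,c},{a,d},{a,e},{c,f},{e,f},{a,c,d},{a,e,g},{c,f,g}}
  A123={{a,e,g},{c,f,g}}
components per intersection:
  A1: {{g},{a,g},{c,g},{e,g},{f,g},{a,e,g},{c,f,g}}
  A2: {{a},{f},{a,c},{a,d},{a,e},{a,f},{a,g},{c,f},{e,f},{f,g},{a,c,d},{a,e,g},{c,f,g}}
  A3: {{b},{c},{d},{a,c},{a,d},{b,d},{c,d},{c,f},{c,g},{a,c,d},{c,f,g}} {{e},{a,e},{e,f},{e,g},{a,e,g}}
  A12: {{a,g},{a,e,g}} {{f,g},{c,f,g}}
  A13: {{c,g},{c,f,g}} {{e,g},{a,e,g}}
  A23: {{a,c},{a,d},{a,c,d}} {{a,e},{a,e,g}} {{c,f},{c,f,g}} {{e,f}}
  A123: {{a,e,g}} {{c,f,g}}
C dims 4,8,2; δ0: rk 3, SNF 1^3; δ1: rk 2, SNF 1^2
Ȟ^0: (4−3)−0=1 ⇒ Z
Ȟ^1: (8−2)−3=3 ⇒ Z^3
Ȟ^2: (2−0)−2=0 ⇒ 0


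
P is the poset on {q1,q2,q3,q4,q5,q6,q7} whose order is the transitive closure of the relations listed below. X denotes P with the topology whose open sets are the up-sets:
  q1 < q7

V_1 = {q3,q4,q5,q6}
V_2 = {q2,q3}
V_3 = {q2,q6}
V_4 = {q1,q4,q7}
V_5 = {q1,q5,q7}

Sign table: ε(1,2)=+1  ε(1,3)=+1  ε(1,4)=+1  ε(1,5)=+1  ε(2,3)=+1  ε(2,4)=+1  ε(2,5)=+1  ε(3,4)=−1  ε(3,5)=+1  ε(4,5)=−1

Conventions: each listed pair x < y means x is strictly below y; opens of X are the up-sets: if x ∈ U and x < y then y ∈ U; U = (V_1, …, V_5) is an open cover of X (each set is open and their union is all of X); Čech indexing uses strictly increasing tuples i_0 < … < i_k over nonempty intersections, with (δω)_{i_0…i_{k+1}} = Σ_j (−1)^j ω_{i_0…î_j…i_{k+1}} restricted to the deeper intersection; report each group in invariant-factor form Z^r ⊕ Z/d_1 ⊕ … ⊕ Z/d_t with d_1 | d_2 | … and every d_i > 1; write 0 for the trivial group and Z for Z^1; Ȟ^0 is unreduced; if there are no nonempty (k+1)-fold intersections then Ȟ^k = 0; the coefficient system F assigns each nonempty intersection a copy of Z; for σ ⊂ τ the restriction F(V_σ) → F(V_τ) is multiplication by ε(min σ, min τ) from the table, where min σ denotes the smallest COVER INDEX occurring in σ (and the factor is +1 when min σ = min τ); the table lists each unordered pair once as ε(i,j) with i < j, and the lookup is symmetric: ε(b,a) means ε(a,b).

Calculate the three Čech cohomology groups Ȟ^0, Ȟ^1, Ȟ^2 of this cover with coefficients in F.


Ȟ^0 = 0; Ȟ^1 = Z ⊕ Z/2; Ȟ^2 = 0

nerve simplices:
  V12={q3} V13={q6} V14={q4} V15={q5} V23={q2} V45={q1,q7}
C dims 5,6; δ0: rk 5, SNF 1^4·2
degree 0: 5−5−0 = 0 → Ȟ^0 ≅ 0
degree 1: 6−0−5 = 1 plus torsion [2] → Ȟ^1 ≅ Z ⊕ Z/2
degree 2: 0−0−0 = 0 → Ȟ^2 ≅ 0


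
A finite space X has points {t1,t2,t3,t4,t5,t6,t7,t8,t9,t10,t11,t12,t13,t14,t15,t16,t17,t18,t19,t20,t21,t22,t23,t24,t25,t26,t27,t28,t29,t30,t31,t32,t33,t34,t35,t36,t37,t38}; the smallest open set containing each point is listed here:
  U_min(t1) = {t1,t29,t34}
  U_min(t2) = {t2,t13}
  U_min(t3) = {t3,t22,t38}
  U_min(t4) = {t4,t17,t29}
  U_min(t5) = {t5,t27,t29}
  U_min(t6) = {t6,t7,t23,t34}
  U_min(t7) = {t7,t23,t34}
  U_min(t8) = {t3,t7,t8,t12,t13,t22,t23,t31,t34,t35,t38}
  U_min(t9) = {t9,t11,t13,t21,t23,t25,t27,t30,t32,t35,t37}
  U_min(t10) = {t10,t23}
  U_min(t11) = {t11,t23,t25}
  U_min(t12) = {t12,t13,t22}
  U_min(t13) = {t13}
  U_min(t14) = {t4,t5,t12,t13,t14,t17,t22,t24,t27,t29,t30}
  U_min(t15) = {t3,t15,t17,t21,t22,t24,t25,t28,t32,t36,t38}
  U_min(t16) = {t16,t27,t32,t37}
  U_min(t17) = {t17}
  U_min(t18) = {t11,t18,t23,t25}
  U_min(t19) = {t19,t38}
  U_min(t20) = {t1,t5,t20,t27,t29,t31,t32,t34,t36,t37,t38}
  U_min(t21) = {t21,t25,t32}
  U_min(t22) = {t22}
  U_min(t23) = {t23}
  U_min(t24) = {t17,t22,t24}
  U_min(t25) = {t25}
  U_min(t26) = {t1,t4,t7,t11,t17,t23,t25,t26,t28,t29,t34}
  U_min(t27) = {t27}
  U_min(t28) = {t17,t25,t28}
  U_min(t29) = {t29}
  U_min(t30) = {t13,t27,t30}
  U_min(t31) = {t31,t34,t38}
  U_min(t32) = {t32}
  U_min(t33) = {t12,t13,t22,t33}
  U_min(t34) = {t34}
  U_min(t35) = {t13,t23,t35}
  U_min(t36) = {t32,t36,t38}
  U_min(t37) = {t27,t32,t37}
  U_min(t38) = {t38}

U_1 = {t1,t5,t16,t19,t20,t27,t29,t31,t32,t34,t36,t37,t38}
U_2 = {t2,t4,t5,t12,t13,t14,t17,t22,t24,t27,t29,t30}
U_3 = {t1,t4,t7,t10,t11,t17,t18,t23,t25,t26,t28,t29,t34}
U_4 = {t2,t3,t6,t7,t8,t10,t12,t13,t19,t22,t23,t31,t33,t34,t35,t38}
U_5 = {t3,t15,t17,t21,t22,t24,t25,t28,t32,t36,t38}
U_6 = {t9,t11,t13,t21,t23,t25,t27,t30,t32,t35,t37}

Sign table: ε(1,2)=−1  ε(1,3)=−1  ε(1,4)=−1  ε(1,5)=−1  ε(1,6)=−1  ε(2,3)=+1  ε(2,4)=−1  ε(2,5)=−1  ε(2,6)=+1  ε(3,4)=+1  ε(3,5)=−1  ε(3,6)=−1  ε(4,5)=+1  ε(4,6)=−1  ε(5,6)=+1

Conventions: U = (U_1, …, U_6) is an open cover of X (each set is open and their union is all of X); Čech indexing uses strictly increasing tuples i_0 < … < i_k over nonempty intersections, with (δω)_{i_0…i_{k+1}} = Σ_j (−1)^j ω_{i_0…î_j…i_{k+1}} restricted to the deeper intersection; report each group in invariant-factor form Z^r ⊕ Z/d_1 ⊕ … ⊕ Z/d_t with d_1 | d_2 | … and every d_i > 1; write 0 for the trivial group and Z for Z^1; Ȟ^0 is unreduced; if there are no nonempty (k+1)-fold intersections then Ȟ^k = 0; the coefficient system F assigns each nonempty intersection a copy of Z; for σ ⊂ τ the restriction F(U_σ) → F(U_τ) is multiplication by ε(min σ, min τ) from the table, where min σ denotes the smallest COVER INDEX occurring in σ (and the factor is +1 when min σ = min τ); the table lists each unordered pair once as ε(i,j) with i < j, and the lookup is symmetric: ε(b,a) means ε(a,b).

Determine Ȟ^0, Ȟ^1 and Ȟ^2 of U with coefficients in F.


Ȟ^0 ≅ 0,  Ȟ^1 ≅ Z/2,  Ȟ^2 ≅ Z

cover nerve:
  U12={t5,t27,t29} U13={t1,t29,t34} U14={t19,t31,t34,t38} U15={t32,t36,t38} U16={t27,t32,t37} U23={t4,t17,t29} U24={t2,t12,t13,t22} U25={t17,t22,t24} U26={t13,t27,t30} U34={t7,t10,t23,t34} U35={t17,t25,t28} U36={t11,t23,t25} U45={t3,t22,t38} U46={t13,t23,t35} U56={t21,t25,t32}
  U123={t29} U126={t27} U134={t34} U145={t38} U156={t32} U235={t17} U245={t22} U246={t13} U346={t23} U356={t25}
C dims 6,15,10; δ0: rk 6, SNF 1^5·2; δ1: rk 9, SNF 1^9
Ȟ^0: (6−6)−0=0 ⇒ 0
Ȟ^1: (15−9)−6=0 plus torsion [2] ⇒ Z/2
Ȟ^2: (10−0)−9=1 ⇒ Z


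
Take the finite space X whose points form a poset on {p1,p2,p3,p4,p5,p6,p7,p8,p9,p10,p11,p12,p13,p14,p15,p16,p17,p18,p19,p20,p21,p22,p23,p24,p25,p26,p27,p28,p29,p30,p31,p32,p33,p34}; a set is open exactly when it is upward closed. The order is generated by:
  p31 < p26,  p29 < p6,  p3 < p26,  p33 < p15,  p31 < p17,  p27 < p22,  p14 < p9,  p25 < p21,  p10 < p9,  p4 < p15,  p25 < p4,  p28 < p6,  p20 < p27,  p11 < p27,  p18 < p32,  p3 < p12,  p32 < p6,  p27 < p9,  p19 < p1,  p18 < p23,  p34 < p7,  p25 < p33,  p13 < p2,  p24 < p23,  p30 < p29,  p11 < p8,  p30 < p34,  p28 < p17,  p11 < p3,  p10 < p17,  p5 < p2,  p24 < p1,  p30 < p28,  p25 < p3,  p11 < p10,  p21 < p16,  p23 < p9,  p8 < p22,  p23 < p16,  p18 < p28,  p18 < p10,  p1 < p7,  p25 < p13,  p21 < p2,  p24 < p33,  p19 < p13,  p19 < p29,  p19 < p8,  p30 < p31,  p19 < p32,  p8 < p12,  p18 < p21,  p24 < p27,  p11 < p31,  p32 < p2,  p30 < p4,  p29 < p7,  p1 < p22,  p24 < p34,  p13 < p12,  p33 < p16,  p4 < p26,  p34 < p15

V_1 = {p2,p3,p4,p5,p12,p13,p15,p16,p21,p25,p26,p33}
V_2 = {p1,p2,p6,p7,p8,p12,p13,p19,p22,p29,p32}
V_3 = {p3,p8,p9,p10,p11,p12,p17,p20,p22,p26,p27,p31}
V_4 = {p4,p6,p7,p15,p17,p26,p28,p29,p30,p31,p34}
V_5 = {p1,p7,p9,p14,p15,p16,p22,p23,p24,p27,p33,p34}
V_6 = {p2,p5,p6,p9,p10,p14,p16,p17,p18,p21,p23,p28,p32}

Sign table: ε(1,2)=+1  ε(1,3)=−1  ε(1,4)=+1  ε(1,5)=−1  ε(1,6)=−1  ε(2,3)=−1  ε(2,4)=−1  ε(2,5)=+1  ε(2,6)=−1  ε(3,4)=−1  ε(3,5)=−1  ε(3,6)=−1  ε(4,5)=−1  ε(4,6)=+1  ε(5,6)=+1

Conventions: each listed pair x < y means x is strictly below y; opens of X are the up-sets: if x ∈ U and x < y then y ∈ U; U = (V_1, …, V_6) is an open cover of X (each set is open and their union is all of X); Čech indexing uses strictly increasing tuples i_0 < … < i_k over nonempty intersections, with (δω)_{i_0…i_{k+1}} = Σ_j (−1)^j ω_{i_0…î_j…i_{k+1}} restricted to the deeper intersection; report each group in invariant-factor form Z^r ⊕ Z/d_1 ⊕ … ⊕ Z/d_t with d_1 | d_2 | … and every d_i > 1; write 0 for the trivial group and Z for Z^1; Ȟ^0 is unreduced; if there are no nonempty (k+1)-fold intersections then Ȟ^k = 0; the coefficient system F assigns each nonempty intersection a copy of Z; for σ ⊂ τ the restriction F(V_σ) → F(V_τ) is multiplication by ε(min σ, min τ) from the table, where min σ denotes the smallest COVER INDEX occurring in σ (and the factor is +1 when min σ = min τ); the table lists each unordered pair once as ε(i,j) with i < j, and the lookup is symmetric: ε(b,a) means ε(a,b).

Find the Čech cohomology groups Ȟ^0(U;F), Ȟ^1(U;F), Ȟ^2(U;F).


intersection data:
  V12={p2,p12,p13} V13={p3,p12,p26} V14={p4,p15,p26} V15={p15,p16,p33} V16={p2,p5,p16,p21} V23={p8,p12,p22} V24={p6,p7,p29} V25={p1,p7,p22} V26={p2,p6,p32} V34={p17,p26,p31} V35={p9,p22,p27} V36={p9,p10,p17} V45={p7,p15,p34} V46={p6,p17,p28} V56={p9,p14,p16,p23}
  V123={p12} V126={p2} V134={p26} V145={p15} V156={p16} V235={p22} V245={p7} V246={p6} V346={p17} V356={p9}
C dims 6,15,10; δ0: rk 6, SNF 1^5·2; δ1: rk 9, SNF 1^9
Ȟ^0 = (6 − 6) − 0 = 0, so Ȟ^0 ≅ 0
Ȟ^1 = (15 − 9) − 6 = 0 plus torsion [2], so Ȟ^1 ≅ Z/2
Ȟ^2 = (10 − 0) − 9 = 1, so Ȟ^2 ≅ Z

Ȟ^0 ≅ 0; Ȟ^1 ≅ Z/2; Ȟ^2 ≅ Z
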